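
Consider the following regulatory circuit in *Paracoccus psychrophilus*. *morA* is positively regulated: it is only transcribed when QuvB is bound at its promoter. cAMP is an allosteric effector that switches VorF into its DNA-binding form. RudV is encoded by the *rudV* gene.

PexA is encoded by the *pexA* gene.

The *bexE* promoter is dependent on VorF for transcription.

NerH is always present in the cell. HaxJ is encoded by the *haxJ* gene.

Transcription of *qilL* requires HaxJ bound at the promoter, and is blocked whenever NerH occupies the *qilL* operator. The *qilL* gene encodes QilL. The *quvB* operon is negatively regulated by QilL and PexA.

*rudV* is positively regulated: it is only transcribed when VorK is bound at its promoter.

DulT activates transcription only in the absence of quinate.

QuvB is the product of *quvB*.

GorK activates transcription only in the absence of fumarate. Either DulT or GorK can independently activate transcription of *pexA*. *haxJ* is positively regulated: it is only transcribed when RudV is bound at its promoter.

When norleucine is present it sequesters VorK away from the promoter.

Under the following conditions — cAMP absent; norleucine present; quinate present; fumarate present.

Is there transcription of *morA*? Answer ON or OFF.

ON

Norleucine is present, so VorK is inactive.
Required activator VorK is absent, so *rudV* is not transcribed.
So RudV is not produced.
Required activator RudV is absent, so *haxJ* is not transcribed.
So HaxJ is not produced.
NerH is produced constitutively and is active.
With repressor NerH bound, *qilL* is not transcribed.
So QilL is not produced.
Quinate is present, so DulT is inactive.
Fumarate is present, so GorK is inactive.
No activator is available at the *pexA* promoter, so *pexA* is not transcribed.
So PexA is not produced.
With no repressor bound, *quvB* is transcribed.
So QuvB is produced and active.
No repressor is bound and QuvB is active, so *morA* is transcribed.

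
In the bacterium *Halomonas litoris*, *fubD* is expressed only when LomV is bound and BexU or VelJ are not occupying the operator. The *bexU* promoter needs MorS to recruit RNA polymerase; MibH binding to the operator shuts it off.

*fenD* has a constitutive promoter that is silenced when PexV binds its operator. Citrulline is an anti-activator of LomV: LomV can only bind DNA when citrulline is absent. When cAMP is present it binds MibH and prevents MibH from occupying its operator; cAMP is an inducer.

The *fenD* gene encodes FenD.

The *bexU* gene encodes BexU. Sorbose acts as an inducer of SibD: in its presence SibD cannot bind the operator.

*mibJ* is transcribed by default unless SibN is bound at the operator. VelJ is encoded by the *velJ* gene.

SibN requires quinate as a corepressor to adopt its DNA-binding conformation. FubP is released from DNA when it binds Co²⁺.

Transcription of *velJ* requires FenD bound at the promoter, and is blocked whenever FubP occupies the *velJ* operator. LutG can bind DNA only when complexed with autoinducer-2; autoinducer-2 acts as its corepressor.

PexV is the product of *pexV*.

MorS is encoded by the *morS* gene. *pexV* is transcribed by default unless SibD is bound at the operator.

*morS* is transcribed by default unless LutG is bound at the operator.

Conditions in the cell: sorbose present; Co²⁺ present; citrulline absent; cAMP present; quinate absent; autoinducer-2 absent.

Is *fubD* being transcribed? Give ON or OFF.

OFF

Autoinducer-2 is absent, so LutG is inactive.
With no repressor bound, *morS* is transcribed.
So MorS is produced and active.
cAMP is present, so MibH is inactive.
No repressor is bound and MorS is active, so *bexU* is transcribed.
So BexU is produced and active.
Citrulline is absent, so LomV is active.
Sorbose is present, so SibD is inactive.
With no repressor bound, *pexV* is transcribed.
So PexV is produced and active.
With repressor PexV bound, *fenD* is not transcribed.
So FenD is not produced.
Co²⁺ is present, so FubP is inactive.
Required activator FenD is absent, so *velJ* is not transcribed.
So VelJ is not produced.
With repressor BexU bound, *fubD* is not transcribed.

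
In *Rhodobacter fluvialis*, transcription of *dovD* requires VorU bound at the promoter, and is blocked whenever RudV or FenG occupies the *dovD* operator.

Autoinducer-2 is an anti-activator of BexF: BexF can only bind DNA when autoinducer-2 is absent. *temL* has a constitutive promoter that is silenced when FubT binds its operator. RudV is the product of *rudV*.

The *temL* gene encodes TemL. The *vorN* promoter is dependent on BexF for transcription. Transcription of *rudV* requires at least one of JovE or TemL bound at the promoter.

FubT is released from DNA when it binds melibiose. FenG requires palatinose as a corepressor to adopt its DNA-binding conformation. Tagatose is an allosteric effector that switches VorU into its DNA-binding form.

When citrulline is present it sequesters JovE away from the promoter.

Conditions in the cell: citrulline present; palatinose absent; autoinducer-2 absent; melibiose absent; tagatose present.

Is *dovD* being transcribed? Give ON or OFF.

ON

Tagatose is present, so VorU is active.
Citrulline is present, so JovE is inactive.
Melibiose is absent, so FubT is active.
With repressor FubT bound, *temL* is not transcribed.
So TemL is not produced.
No activator is available at the *rudV* promoter, so *rudV* is not transcribed.
So RudV is not produced.
Palatinose is absent, so FenG is inactive.
No repressor is bound and VorU is active, so *dovD* is transcribed.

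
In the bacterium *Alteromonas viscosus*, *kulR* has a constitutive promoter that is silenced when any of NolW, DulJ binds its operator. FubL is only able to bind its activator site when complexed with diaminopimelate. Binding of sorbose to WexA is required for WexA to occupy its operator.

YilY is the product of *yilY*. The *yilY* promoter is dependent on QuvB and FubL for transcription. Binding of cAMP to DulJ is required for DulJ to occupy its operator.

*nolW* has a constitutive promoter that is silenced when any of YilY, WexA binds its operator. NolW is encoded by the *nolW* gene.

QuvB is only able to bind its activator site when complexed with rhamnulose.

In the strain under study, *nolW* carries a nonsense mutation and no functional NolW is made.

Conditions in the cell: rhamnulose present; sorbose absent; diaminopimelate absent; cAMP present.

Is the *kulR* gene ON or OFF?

OFF

NolW is non-functional in this strain, so it has no effect.
cAMP is present, so DulJ is active.
With repressor DulJ bound, *kulR* is not transcribed.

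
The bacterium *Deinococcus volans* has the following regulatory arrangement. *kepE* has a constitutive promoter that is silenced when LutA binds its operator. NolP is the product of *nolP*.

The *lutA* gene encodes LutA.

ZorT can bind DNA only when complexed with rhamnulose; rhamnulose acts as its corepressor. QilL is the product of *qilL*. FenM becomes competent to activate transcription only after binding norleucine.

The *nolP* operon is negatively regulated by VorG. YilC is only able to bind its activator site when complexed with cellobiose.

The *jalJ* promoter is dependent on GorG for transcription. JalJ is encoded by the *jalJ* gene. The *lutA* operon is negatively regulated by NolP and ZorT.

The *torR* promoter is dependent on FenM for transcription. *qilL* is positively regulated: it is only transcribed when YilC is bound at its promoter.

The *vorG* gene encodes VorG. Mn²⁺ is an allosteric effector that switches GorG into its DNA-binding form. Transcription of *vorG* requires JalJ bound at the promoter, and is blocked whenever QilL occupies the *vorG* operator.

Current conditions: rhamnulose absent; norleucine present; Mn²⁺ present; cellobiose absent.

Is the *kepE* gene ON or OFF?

OFF

Cellobiose is absent, so YilC is inactive.
Required activator YilC is absent, so *qilL* is not transcribed.
So QilL is not produced.
Mn²⁺ is present, so GorG is active.
No repressor is bound and GorG is active, so *jalJ* is transcribed.
So JalJ is produced and active.
No repressor is bound and JalJ is active, so *vorG* is transcribed.
So VorG is produced and active.
With repressor VorG bound, *nolP* is not transcribed.
So NolP is not produced.
Rhamnulose is absent, so ZorT is inactive.
With no repressor bound, *lutA* is transcribed.
So LutA is produced and active.
With repressor LutA bound, *kepE* is not transcribed.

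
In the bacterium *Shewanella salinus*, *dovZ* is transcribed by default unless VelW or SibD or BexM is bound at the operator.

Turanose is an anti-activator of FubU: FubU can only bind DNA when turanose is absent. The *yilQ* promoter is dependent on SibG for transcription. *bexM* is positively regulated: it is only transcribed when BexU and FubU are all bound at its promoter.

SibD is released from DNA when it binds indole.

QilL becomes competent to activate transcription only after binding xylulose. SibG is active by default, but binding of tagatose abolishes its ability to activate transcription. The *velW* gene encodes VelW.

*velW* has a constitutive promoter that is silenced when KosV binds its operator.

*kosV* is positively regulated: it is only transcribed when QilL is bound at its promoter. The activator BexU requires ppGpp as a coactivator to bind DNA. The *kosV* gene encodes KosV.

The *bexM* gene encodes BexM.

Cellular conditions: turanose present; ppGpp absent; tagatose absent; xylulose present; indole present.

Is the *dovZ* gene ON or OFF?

ON

Xylulose is present, so QilL is active.
No repressor is bound and QilL is active, so *kosV* is transcribed.
So KosV is produced and active.
With repressor KosV bound, *velW* is not transcribed.
So VelW is not produced.
Indole is present, so SibD is inactive.
ppGpp is absent, so BexU is inactive.
Turanose is present, so FubU is inactive.
Required activator BexU is absent, so *bexM* is not transcribed.
So BexM is not produced.
With no repressor bound, *dovZ* is transcribed.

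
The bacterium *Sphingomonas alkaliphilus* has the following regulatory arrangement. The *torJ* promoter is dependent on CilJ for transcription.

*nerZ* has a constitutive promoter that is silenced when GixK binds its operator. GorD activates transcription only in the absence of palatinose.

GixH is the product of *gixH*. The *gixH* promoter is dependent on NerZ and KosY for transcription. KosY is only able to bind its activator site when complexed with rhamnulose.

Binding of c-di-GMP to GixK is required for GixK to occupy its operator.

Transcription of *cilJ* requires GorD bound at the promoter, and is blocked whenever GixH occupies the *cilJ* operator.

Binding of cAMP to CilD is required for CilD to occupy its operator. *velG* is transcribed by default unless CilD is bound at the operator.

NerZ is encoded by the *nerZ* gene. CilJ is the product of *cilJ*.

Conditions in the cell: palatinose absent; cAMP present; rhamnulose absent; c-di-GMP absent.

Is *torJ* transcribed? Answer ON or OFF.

ON

c-di-GMP is absent, so GixK is inactive.
With no repressor bound, *nerZ* is transcribed.
So NerZ is produced and active.
Rhamnulose is absent, so KosY is inactive.
Required activator KosY is absent, so *gixH* is not transcribed.
So GixH is not produced.
Palatinose is absent, so GorD is active.
No repressor is bound and GorD is active, so *cilJ* is transcribed.
So CilJ is produced and active.
No repressor is bound and CilJ is active, so *torJ* is transcribed.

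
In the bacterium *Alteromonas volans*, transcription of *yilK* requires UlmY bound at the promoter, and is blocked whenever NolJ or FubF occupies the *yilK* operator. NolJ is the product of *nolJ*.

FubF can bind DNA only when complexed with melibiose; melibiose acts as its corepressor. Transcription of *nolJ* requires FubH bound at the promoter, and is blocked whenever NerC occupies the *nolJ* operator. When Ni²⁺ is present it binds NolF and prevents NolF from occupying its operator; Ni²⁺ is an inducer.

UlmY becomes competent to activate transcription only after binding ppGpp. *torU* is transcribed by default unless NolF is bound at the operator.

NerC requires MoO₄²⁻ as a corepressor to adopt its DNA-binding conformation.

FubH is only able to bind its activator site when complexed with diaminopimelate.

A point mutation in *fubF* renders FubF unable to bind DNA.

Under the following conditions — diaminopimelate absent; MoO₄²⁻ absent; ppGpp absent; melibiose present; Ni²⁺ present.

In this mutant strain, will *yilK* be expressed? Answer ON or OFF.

OFF

MoO₄²⁻ is absent, so NerC is inactive.
Diaminopimelate is absent, so FubH is inactive.
Required activator FubH is absent, so *nolJ* is not transcribed.
So NolJ is not produced.
FubF is non-functional in this strain, so it has no effect.
ppGpp is absent, so UlmY is inactive.
Required activator UlmY is absent, so *yilK* is not transcribed.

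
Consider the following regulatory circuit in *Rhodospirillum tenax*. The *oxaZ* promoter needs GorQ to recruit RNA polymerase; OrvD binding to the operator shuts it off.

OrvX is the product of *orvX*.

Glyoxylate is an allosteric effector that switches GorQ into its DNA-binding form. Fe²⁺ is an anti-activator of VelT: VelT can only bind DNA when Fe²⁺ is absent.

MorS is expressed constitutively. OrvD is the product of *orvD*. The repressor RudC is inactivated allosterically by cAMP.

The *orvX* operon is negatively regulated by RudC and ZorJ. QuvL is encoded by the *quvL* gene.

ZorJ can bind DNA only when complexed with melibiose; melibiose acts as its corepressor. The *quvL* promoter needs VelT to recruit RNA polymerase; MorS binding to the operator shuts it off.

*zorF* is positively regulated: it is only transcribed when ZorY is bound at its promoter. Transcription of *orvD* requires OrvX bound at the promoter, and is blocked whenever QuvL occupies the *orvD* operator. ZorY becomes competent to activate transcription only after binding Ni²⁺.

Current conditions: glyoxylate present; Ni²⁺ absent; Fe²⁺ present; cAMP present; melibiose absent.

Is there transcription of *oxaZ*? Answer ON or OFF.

OFF

MorS is produced constitutively and is active.
Fe²⁺ is present, so VelT is inactive.
With repressor MorS bound, *quvL* is not transcribed.
So QuvL is not produced.
cAMP is present, so RudC is inactive.
Melibiose is absent, so ZorJ is inactive.
With no repressor bound, *orvX* is transcribed.
So OrvX is produced and active.
No repressor is bound and OrvX is active, so *orvD* is transcribed.
So OrvD is produced and active.
Glyoxylate is present, so GorQ is active.
With repressor OrvD bound, *oxaZ* is not transcribed.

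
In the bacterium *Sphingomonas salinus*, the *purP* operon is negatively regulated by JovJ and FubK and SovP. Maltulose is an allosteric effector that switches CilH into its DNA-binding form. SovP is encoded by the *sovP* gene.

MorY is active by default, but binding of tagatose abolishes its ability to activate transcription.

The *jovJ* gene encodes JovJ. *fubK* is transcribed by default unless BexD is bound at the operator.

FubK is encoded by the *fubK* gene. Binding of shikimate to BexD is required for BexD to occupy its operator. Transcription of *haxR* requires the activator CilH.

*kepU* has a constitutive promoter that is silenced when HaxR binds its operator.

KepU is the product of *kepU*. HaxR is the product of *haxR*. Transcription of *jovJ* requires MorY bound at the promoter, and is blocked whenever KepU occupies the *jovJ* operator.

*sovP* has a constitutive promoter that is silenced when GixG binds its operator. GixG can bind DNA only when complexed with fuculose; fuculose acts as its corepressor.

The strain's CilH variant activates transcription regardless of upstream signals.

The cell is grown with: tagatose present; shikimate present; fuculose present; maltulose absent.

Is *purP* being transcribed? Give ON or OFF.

CilH is constitutively active in this strain.
No repressor is bound and CilH is active, so *haxR* is transcribed.
So HaxR is produced and active.
With repressor HaxR bound, *kepU* is not transcribed.
So KepU is not produced.
Tagatose is present, so MorY is inactive.
Required activator MorY is absent, so *jovJ* is not transcribed.
So JovJ is not produced.
Shikimate is present, so BexD is active.
With repressor BexD bound, *fubK* is not transcribed.
So FubK is not produced.
Fuculose is present, so GixG is active.
With repressor GixG bound, *sovP* is not transcribed.
So SovP is not produced.
With no repressor bound, *purP* is transcribed.

ON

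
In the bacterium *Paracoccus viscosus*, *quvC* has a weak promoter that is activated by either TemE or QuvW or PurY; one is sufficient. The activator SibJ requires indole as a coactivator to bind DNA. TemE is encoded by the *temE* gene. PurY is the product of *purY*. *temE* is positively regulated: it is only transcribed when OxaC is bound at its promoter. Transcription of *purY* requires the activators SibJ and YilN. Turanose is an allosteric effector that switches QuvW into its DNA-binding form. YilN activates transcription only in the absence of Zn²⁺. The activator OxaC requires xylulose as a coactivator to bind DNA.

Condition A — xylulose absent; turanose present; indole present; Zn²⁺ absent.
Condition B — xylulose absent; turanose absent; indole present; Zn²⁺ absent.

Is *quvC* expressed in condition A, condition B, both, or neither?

Condition A:
Xylulose is absent, so OxaC is inactive.
Required activator OxaC is absent, so *temE* is not transcribed.
So TemE is not produced.
Turanose is present, so QuvW is active.
Indole is present, so SibJ is active.
Zn²⁺ is absent, so YilN is active.
No repressor is bound and SibJ and YilN are active, so *purY* is transcribed.
So PurY is produced and active.
Activator QuvW is present, so *quvC* is transcribed.
→ *quvC* is ON in A.
Condition B:
Xylulose is absent, so OxaC is inactive.
Required activator OxaC is absent, so *temE* is not transcribed.
So TemE is not produced.
Turanose is absent, so QuvW is inactive.
Indole is present, so SibJ is active.
Zn²⁺ is absent, so YilN is active.
No repressor is bound and SibJ and YilN are active, so *purY* is transcribed.
So PurY is produced and active.
Activator PurY is present, so *quvC* is transcribed.
→ *quvC* is ON in B.

both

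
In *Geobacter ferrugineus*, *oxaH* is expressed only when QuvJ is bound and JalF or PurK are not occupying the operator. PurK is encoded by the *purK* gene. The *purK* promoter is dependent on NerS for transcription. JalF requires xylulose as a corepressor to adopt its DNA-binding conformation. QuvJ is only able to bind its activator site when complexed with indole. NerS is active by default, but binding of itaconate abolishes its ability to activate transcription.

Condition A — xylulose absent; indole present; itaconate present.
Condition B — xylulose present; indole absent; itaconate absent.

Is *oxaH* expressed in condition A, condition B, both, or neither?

Condition A:
Xylulose is absent, so JalF is inactive.
Indole is present, so QuvJ is active.
Itaconate is present, so NerS is inactive.
Required activator NerS is absent, so *purK* is not transcribed.
So PurK is not produced.
No repressor is bound and QuvJ is active, so *oxaH* is transcribed.
→ *oxaH* is ON in A.
Condition B:
Xylulose is present, so JalF is active.
Indole is absent, so QuvJ is inactive.
Itaconate is absent, so NerS is active.
No repressor is bound and NerS is active, so *purK* is transcribed.
So PurK is produced and active.
With repressor JalF bound, *oxaH* is not transcribed.
→ *oxaH* is OFF in B.

A only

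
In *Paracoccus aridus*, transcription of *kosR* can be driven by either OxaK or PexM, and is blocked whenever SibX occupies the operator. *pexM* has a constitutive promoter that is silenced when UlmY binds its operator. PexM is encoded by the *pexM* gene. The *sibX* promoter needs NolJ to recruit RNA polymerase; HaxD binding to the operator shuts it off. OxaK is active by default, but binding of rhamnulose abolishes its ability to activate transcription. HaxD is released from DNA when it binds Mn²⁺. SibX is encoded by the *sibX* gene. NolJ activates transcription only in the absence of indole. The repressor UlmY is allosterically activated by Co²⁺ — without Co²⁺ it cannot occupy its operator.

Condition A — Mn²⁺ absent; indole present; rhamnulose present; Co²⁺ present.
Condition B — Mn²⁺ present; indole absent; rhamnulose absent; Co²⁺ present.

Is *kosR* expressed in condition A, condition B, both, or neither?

Condition A:
Mn²⁺ is absent, so HaxD is active.
Indole is present, so NolJ is inactive.
With repressor HaxD bound, *sibX* is not transcribed.
So SibX is not produced.
Rhamnulose is present, so OxaK is inactive.
Co²⁺ is present, so UlmY is active.
With repressor UlmY bound, *pexM* is not transcribed.
So PexM is not produced.
No activator is available at the *kosR* promoter, so *kosR* is not transcribed.
→ *kosR* is OFF in A.
Condition B:
Mn²⁺ is present, so HaxD is inactive.
Indole is absent, so NolJ is active.
No repressor is bound and NolJ is active, so *sibX* is transcribed.
So SibX is produced and active.
Rhamnulose is absent, so OxaK is active.
Co²⁺ is present, so UlmY is active.
With repressor UlmY bound, *pexM* is not transcribed.
So PexM is not produced.
With repressor SibX bound, *kosR* is not transcribed.
→ *kosR* is OFF in B.

neither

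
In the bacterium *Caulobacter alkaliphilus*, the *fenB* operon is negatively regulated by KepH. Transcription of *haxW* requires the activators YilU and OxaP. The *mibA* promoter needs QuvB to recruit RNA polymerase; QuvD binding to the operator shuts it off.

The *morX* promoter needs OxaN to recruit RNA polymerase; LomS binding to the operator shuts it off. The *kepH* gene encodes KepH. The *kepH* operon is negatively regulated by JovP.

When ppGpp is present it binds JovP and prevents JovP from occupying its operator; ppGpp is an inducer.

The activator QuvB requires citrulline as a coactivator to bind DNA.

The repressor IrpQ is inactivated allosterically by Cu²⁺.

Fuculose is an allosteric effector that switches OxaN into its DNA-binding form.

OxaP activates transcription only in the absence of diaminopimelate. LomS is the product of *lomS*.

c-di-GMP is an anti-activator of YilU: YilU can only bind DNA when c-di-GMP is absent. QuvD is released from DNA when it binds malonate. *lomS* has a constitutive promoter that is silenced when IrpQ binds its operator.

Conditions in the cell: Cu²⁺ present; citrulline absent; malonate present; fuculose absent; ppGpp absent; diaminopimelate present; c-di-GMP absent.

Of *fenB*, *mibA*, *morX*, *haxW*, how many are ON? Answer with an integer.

ppGpp is absent, so JovP is active.
With repressor JovP bound, *kepH* is not transcribed.
So KepH is not produced.
With no repressor bound, *fenB* is transcribed.
→ *fenB* is ON.
Citrulline is absent, so QuvB is inactive.
Malonate is present, so QuvD is inactive.
Required activator QuvB is absent, so *mibA* is not transcribed.
→ *mibA* is OFF.
Fuculose is absent, so OxaN is inactive.
Cu²⁺ is present, so IrpQ is inactive.
With no repressor bound, *lomS* is transcribed.
So LomS is produced and active.
With repressor LomS bound, *morX* is not transcribed.
→ *morX* is OFF.
c-di-GMP is absent, so YilU is active.
Diaminopimelate is present, so OxaP is inactive.
Required activator OxaP is absent, so *haxW* is not transcribed.
→ *haxW* is OFF.
1 of the 4 genes is transcribed.

1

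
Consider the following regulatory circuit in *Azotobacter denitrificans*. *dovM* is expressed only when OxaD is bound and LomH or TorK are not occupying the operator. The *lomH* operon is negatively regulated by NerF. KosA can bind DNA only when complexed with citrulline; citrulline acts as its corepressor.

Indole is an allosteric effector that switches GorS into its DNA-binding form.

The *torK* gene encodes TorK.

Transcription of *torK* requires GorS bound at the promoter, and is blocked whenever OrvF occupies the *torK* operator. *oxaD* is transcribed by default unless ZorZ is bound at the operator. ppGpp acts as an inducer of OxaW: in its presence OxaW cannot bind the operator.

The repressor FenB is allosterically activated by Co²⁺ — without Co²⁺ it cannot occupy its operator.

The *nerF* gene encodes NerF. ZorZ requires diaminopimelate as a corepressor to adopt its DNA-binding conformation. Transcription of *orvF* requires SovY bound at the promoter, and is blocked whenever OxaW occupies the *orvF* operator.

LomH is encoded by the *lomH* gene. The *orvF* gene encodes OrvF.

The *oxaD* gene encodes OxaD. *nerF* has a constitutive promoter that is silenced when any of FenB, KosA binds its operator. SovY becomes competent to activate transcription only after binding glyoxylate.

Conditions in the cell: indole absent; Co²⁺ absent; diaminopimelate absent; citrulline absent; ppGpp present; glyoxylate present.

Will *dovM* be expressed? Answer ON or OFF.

ON

Diaminopimelate is absent, so ZorZ is inactive.
With no repressor bound, *oxaD* is transcribed.
So OxaD is produced and active.
Co²⁺ is absent, so FenB is inactive.
Citrulline is absent, so KosA is inactive.
With no repressor bound, *nerF* is transcribed.
So NerF is produced and active.
With repressor NerF bound, *lomH* is not transcribed.
So LomH is not produced.
Glyoxylate is present, so SovY is active.
ppGpp is present, so OxaW is inactive.
No repressor is bound and SovY is active, so *orvF* is transcribed.
So OrvF is produced and active.
Indole is absent, so GorS is inactive.
With repressor OrvF bound, *torK* is not transcribed.
So TorK is not produced.
No repressor is bound and OxaD is active, so *dovM* is transcribed.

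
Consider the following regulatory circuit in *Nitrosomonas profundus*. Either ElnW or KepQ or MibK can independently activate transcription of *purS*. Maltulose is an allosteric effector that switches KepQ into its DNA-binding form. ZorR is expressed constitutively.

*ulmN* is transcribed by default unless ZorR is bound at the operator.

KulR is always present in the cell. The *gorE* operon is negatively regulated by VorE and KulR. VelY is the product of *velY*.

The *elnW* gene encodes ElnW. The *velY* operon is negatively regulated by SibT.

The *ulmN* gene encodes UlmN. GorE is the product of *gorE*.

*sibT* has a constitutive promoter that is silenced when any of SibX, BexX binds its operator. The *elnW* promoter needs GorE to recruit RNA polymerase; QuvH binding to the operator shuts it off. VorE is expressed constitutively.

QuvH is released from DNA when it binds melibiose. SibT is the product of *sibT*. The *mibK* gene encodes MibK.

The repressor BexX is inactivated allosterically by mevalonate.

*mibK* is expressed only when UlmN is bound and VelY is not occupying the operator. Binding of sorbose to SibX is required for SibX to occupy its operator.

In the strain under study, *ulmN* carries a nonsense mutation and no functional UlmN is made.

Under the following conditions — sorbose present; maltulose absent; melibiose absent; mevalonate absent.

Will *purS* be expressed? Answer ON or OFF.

OFF

Melibiose is absent, so QuvH is active.
VorE is produced constitutively and is active.
KulR is produced constitutively and is active.
With repressor VorE bound, *gorE* is not transcribed.
So GorE is not produced.
With repressor QuvH bound, *elnW* is not transcribed.
So ElnW is not produced.
Maltulose is absent, so KepQ is inactive.
UlmN is non-functional in this strain, so it has no effect.
Sorbose is present, so SibX is active.
Mevalonate is absent, so BexX is active.
With repressor SibX bound, *sibT* is not transcribed.
So SibT is not produced.
With no repressor bound, *velY* is transcribed.
So VelY is produced and active.
With repressor VelY bound, *mibK* is not transcribed.
So MibK is not produced.
No activator is available at the *purS* promoter, so *purS* is not transcribed.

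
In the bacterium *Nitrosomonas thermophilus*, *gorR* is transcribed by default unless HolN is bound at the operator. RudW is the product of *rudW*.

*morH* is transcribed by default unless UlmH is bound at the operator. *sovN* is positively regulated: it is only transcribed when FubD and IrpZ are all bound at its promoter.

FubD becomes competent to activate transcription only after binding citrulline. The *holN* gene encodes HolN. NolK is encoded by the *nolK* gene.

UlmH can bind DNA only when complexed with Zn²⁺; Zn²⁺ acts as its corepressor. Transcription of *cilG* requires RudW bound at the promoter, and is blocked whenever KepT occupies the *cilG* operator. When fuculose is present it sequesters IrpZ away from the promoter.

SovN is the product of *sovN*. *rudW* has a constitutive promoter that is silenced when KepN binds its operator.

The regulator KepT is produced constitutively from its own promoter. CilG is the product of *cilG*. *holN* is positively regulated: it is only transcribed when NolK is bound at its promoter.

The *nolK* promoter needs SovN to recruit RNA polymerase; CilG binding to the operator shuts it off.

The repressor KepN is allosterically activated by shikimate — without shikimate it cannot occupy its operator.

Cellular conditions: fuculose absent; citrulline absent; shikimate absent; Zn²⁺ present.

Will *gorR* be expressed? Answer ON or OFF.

ON

Shikimate is absent, so KepN is inactive.
With no repressor bound, *rudW* is transcribed.
So RudW is produced and active.
KepT is produced constitutively and is active.
With repressor KepT bound, *cilG* is not transcribed.
So CilG is not produced.
Citrulline is absent, so FubD is inactive.
Fuculose is absent, so IrpZ is active.
Required activator FubD is absent, so *sovN* is not transcribed.
So SovN is not produced.
Required activator SovN is absent, so *nolK* is not transcribed.
So NolK is not produced.
Required activator NolK is absent, so *holN* is not transcribed.
So HolN is not produced.
With no repressor bound, *gorR* is transcribed.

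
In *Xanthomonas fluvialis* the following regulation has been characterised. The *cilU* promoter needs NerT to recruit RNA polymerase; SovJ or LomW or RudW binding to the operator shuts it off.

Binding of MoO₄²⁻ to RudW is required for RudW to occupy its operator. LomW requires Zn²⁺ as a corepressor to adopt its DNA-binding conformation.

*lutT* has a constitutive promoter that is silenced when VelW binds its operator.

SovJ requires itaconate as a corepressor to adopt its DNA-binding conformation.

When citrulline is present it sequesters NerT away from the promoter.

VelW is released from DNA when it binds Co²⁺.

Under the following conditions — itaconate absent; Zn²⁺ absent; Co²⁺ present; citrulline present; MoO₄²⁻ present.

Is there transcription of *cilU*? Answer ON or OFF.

OFF

Itaconate is absent, so SovJ is inactive.
Zn²⁺ is absent, so LomW is inactive.
MoO₄²⁻ is present, so RudW is active.
Citrulline is present, so NerT is inactive.
With repressor RudW bound, *cilU* is not transcribed.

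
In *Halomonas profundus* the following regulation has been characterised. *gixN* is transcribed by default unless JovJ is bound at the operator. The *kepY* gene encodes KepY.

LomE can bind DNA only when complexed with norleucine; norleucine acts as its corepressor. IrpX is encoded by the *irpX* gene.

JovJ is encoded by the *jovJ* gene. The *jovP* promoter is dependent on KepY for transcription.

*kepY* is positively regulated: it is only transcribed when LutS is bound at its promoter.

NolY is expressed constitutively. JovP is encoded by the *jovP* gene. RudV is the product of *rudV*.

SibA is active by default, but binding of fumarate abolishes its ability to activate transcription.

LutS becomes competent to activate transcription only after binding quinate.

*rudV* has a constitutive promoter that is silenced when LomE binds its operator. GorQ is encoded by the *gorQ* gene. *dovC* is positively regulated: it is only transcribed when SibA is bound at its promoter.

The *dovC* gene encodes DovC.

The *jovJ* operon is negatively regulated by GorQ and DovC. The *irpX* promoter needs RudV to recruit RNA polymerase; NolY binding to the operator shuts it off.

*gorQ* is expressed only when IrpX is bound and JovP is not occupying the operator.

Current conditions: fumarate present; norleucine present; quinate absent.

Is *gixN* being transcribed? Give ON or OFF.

OFF

Quinate is absent, so LutS is inactive.
Required activator LutS is absent, so *kepY* is not transcribed.
So KepY is not produced.
Required activator KepY is absent, so *jovP* is not transcribed.
So JovP is not produced.
NolY is produced constitutively and is active.
Norleucine is present, so LomE is active.
With repressor LomE bound, *rudV* is not transcribed.
So RudV is not produced.
With repressor NolY bound, *irpX* is not transcribed.
So IrpX is not produced.
Required activator IrpX is absent, so *gorQ* is not transcribed.
So GorQ is not produced.
Fumarate is present, so SibA is inactive.
Required activator SibA is absent, so *dovC* is not transcribed.
So DovC is not produced.
With no repressor bound, *jovJ* is transcribed.
So JovJ is produced and active.
With repressor JovJ bound, *gixN* is not transcribed.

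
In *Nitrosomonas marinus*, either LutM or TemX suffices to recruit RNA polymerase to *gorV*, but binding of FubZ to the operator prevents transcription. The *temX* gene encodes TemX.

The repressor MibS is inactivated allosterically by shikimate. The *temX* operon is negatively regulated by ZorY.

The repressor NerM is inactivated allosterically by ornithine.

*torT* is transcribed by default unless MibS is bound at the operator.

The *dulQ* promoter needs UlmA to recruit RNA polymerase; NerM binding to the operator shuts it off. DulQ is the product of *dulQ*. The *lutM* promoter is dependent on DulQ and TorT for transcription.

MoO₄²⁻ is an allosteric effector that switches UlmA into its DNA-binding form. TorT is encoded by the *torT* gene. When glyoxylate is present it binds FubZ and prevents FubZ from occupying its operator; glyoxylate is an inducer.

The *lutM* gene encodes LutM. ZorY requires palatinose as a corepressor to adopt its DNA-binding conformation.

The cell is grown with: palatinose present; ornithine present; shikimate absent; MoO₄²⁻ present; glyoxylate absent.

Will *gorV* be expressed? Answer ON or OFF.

Glyoxylate is absent, so FubZ is active.
Ornithine is present, so NerM is inactive.
MoO₄²⁻ is present, so UlmA is active.
No repressor is bound and UlmA is active, so *dulQ* is transcribed.
So DulQ is produced and active.
Shikimate is absent, so MibS is active.
With repressor MibS bound, *torT* is not transcribed.
So TorT is not produced.
Required activator TorT is absent, so *lutM* is not transcribed.
So LutM is not produced.
Palatinose is present, so ZorY is active.
With repressor ZorY bound, *temX* is not transcribed.
So TemX is not produced.
With repressor FubZ bound, *gorV* is not transcribed.

OFF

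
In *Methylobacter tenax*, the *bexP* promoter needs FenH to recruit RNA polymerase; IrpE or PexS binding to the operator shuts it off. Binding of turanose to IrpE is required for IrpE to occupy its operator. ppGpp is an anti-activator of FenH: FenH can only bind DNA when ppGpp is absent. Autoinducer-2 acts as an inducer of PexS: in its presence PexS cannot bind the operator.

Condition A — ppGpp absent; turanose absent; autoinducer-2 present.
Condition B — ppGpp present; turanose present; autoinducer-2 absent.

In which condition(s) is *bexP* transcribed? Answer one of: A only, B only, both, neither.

Condition A:
ppGpp is absent, so FenH is active.
Turanose is absent, so IrpE is inactive.
Autoinducer-2 is present, so PexS is inactive.
No repressor is bound and FenH is active, so *bexP* is transcribed.
→ *bexP* is ON in A.
Condition B:
ppGpp is present, so FenH is inactive.
Turanose is present, so IrpE is active.
Autoinducer-2 is absent, so PexS is active.
With repressor IrpE bound, *bexP* is not transcribed.
→ *bexP* is OFF in B.

A only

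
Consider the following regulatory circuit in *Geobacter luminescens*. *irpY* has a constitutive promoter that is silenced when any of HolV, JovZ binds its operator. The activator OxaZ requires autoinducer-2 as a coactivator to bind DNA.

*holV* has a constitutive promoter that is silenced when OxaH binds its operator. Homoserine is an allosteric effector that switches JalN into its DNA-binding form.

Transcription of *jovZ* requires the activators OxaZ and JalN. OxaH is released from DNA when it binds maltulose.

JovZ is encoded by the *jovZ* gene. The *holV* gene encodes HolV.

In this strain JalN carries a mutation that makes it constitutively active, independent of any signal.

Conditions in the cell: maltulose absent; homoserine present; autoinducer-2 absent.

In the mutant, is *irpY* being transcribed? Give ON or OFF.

ON

Maltulose is absent, so OxaH is active.
With repressor OxaH bound, *holV* is not transcribed.
So HolV is not produced.
Autoinducer-2 is absent, so OxaZ is inactive.
JalN is constitutively active in this strain.
Required activator OxaZ is absent, so *jovZ* is not transcribed.
So JovZ is not produced.
With no repressor bound, *irpY* is transcribed.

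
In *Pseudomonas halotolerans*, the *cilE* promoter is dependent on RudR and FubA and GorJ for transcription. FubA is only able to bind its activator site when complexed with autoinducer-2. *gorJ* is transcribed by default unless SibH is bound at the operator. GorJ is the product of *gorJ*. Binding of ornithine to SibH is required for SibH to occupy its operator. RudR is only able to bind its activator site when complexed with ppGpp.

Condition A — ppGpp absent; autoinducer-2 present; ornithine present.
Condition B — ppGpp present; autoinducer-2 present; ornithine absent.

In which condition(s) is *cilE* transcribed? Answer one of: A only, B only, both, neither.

B only

Condition A:
ppGpp is absent, so RudR is inactive.
Autoinducer-2 is present, so FubA is active.
Ornithine is present, so SibH is active.
With repressor SibH bound, *gorJ* is not transcribed.
So GorJ is not produced.
Required activator RudR is absent, so *cilE* is not transcribed.
→ *cilE* is OFF in A.
Condition B:
ppGpp is present, so RudR is active.
Autoinducer-2 is present, so FubA is active.
Ornithine is absent, so SibH is inactive.
With no repressor bound, *gorJ* is transcribed.
So GorJ is produced and active.
No repressor is bound and RudR and FubA and GorJ are active, so *cilE* is transcribed.
→ *cilE* is ON in B.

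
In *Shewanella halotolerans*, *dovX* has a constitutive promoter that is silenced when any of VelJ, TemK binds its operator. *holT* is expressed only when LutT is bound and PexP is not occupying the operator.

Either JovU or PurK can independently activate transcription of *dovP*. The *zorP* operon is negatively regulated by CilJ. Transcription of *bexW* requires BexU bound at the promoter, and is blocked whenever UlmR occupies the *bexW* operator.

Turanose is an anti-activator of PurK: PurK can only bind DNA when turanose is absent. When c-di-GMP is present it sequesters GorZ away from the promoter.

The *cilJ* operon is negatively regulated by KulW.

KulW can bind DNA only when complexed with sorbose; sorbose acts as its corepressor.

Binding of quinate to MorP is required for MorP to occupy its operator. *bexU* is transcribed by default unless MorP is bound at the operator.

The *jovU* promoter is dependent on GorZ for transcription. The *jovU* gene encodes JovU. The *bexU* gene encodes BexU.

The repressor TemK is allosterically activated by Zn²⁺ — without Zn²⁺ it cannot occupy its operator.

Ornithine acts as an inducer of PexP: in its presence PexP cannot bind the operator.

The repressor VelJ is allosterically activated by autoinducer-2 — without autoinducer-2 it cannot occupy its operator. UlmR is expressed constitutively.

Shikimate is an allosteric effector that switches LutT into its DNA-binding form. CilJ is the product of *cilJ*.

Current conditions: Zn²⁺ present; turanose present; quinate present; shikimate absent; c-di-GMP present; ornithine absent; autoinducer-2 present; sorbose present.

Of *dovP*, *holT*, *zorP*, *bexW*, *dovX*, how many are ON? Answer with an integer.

c-di-GMP is present, so GorZ is inactive.
Required activator GorZ is absent, so *jovU* is not transcribed.
So JovU is not produced.
Turanose is present, so PurK is inactive.
No activator is available at the *dovP* promoter, so *dovP* is not transcribed.
→ *dovP* is OFF.
Ornithine is absent, so PexP is active.
Shikimate is absent, so LutT is inactive.
With repressor PexP bound, *holT* is not transcribed.
→ *holT* is OFF.
Sorbose is present, so KulW is active.
With repressor KulW bound, *cilJ* is not transcribed.
So CilJ is not produced.
With no repressor bound, *zorP* is transcribed.
→ *zorP* is ON.
Quinate is present, so MorP is active.
With repressor MorP bound, *bexU* is not transcribed.
So BexU is not produced.
UlmR is produced constitutively and is active.
With repressor UlmR bound, *bexW* is not transcribed.
→ *bexW* is OFF.
Autoinducer-2 is present, so VelJ is active.
Zn²⁺ is present, so TemK is active.
With repressor VelJ bound, *dovX* is not transcribed.
→ *dovX* is OFF.
1 of the 5 genes is transcribed.

1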